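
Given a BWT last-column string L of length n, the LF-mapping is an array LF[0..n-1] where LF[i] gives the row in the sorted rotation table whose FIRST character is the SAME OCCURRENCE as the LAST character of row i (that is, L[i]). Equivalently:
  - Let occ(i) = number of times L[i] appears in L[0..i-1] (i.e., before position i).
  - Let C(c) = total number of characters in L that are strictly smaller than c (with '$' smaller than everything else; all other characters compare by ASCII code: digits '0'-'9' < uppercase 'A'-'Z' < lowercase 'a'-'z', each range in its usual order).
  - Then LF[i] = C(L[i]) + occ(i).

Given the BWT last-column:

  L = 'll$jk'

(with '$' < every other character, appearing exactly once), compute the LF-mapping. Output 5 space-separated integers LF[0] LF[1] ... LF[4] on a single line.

Char counts: '$':1, 'j':1, 'k':1, 'l':2
C (first-col start): C('$')=0, C('j')=1, C('k')=2, C('l')=3
L[0]='l': occ=0, LF[0]=C('l')+0=3+0=3
L[1]='l': occ=1, LF[1]=C('l')+1=3+1=4
L[2]='$': occ=0, LF[2]=C('$')+0=0+0=0
L[3]='j': occ=0, LF[3]=C('j')+0=1+0=1
L[4]='k': occ=0, LF[4]=C('k')+0=2+0=2

Answer: 3 4 0 1 2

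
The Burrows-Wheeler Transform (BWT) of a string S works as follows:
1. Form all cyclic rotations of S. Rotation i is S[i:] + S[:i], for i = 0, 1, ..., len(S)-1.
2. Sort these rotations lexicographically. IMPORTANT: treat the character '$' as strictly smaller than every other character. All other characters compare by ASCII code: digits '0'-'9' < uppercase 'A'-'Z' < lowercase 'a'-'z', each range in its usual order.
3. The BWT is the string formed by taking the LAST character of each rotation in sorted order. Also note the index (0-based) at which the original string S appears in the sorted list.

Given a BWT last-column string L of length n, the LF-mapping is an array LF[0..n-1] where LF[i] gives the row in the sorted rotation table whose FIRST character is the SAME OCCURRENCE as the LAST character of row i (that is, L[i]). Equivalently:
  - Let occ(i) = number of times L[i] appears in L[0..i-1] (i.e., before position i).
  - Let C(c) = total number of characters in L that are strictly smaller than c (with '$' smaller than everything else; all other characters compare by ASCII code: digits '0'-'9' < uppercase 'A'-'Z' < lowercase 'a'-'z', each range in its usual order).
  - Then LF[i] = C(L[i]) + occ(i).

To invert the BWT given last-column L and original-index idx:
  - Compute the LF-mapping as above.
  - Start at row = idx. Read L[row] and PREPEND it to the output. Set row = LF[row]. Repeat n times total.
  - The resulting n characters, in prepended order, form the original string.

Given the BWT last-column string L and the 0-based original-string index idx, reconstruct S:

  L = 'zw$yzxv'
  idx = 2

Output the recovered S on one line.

Answer: wvzyxz$

Derivation:
LF mapping: 5 2 0 4 6 3 1
Walk LF starting at row 2, prepending L[row]:
  step 1: row=2, L[2]='$', prepend. Next row=LF[2]=0
  step 2: row=0, L[0]='z', prepend. Next row=LF[0]=5
  step 3: row=5, L[5]='x', prepend. Next row=LF[5]=3
  step 4: row=3, L[3]='y', prepend. Next row=LF[3]=4
  step 5: row=4, L[4]='z', prepend. Next row=LF[4]=6
  step 6: row=6, L[6]='v', prepend. Next row=LF[6]=1
  step 7: row=1, L[1]='w', prepend. Next row=LF[1]=2
Reversed output: wvzyxz$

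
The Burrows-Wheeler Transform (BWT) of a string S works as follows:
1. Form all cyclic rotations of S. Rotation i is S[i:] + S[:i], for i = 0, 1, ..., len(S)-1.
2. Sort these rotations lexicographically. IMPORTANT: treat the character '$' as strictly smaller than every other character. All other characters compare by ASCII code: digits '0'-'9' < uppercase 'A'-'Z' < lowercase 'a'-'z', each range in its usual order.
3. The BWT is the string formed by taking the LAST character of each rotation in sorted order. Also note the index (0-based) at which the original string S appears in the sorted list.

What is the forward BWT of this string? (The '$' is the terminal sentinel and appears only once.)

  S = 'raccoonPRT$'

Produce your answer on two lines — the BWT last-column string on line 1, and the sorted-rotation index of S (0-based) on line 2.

All 11 rotations (rotation i = S[i:]+S[:i]):
  rot[0] = raccoonPRT$
  rot[1] = accoonPRT$r
  rot[2] = ccoonPRT$ra
  rot[3] = coonPRT$rac
  rot[4] = oonPRT$racc
  rot[5] = onPRT$racco
  rot[6] = nPRT$raccoo
  rot[7] = PRT$raccoon
  rot[8] = RT$raccoonP
  rot[9] = T$raccoonPR
  rot[10] = $raccoonPRT
Sorted (with $ < everything):
  sorted[0] = $raccoonPRT  (last char: 'T')
  sorted[1] = PRT$raccoon  (last char: 'n')
  sorted[2] = RT$raccoonP  (last char: 'P')
  sorted[3] = T$raccoonPR  (last char: 'R')
  sorted[4] = accoonPRT$r  (last char: 'r')
  sorted[5] = ccoonPRT$ra  (last char: 'a')
  sorted[6] = coonPRT$rac  (last char: 'c')
  sorted[7] = nPRT$raccoo  (last char: 'o')
  sorted[8] = onPRT$racco  (last char: 'o')
  sorted[9] = oonPRT$racc  (last char: 'c')
  sorted[10] = raccoonPRT$  (last char: '$')
Last column: TnPRracooc$
Original string S is at sorted index 10

Answer: TnPRracooc$
10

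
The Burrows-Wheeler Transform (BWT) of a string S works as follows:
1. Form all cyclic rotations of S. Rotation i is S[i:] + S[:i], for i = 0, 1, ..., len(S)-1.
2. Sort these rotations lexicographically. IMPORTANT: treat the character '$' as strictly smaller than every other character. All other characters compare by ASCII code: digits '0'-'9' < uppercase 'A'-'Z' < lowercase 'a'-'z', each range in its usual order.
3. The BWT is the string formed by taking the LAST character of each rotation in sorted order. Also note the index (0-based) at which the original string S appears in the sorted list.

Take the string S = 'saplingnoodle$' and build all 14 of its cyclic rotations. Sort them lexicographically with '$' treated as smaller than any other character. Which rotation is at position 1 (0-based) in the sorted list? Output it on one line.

All 14 rotations (rotation i = S[i:]+S[:i]):
  rot[0] = saplingnoodle$
  rot[1] = aplingnoodle$s
  rot[2] = plingnoodle$sa
  rot[3] = lingnoodle$sap
  rot[4] = ingnoodle$sapl
  rot[5] = ngnoodle$sapli
  rot[6] = gnoodle$saplin
  rot[7] = noodle$sapling
  rot[8] = oodle$saplingn
  rot[9] = odle$saplingno
  rot[10] = dle$saplingnoo
  rot[11] = le$saplingnood
  rot[12] = e$saplingnoodl
  rot[13] = $saplingnoodle
Sorted (with $ < everything):
  sorted[0] = $saplingnoodle
  sorted[1] = aplingnoodle$s
  sorted[2] = dle$saplingnoo
  sorted[3] = e$saplingnoodl
  sorted[4] = gnoodle$saplin
  sorted[5] = ingnoodle$sapl
  sorted[6] = le$saplingnood
  sorted[7] = lingnoodle$sap
  sorted[8] = ngnoodle$sapli
  sorted[9] = noodle$sapling
  sorted[10] = odle$saplingno
  sorted[11] = oodle$saplingn
  sorted[12] = plingnoodle$sa
  sorted[13] = saplingnoodle$
sorted[1] = aplingnoodle$s

Answer: aplingnoodle$s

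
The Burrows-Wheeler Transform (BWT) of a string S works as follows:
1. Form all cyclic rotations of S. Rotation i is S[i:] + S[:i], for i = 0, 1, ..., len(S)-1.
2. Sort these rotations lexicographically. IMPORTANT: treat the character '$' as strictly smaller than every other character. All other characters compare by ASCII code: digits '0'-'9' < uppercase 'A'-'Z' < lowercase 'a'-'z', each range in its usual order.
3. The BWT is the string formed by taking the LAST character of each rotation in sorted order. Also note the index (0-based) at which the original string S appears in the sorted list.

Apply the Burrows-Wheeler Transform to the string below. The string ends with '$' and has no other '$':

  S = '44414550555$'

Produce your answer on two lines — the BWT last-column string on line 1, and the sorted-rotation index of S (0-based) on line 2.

All 12 rotations (rotation i = S[i:]+S[:i]):
  rot[0] = 44414550555$
  rot[1] = 4414550555$4
  rot[2] = 414550555$44
  rot[3] = 14550555$444
  rot[4] = 4550555$4441
  rot[5] = 550555$44414
  rot[6] = 50555$444145
  rot[7] = 0555$4441455
  rot[8] = 555$44414550
  rot[9] = 55$444145505
  rot[10] = 5$4441455055
  rot[11] = $44414550555
Sorted (with $ < everything):
  sorted[0] = $44414550555  (last char: '5')
  sorted[1] = 0555$4441455  (last char: '5')
  sorted[2] = 14550555$444  (last char: '4')
  sorted[3] = 414550555$44  (last char: '4')
  sorted[4] = 4414550555$4  (last char: '4')
  sorted[5] = 44414550555$  (last char: '$')
  sorted[6] = 4550555$4441  (last char: '1')
  sorted[7] = 5$4441455055  (last char: '5')
  sorted[8] = 50555$444145  (last char: '5')
  sorted[9] = 55$444145505  (last char: '5')
  sorted[10] = 550555$44414  (last char: '4')
  sorted[11] = 555$44414550  (last char: '0')
Last column: 55444$155540
Original string S is at sorted index 5

Answer: 55444$155540
5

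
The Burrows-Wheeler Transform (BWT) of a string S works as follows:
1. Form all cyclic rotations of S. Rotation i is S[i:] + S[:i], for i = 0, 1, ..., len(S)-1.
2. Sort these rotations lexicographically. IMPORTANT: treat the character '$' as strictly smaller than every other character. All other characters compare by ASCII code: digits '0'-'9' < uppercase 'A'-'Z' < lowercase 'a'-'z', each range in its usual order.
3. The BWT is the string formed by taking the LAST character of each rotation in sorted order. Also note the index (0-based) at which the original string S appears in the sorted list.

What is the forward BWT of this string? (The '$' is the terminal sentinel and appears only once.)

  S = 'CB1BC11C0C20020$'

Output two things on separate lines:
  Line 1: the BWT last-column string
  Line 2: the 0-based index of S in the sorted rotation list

All 16 rotations (rotation i = S[i:]+S[:i]):
  rot[0] = CB1BC11C0C20020$
  rot[1] = B1BC11C0C20020$C
  rot[2] = 1BC11C0C20020$CB
  rot[3] = BC11C0C20020$CB1
  rot[4] = C11C0C20020$CB1B
  rot[5] = 11C0C20020$CB1BC
  rot[6] = 1C0C20020$CB1BC1
  rot[7] = C0C20020$CB1BC11
  rot[8] = 0C20020$CB1BC11C
  rot[9] = C20020$CB1BC11C0
  rot[10] = 20020$CB1BC11C0C
  rot[11] = 0020$CB1BC11C0C2
  rot[12] = 020$CB1BC11C0C20
  rot[13] = 20$CB1BC11C0C200
  rot[14] = 0$CB1BC11C0C2002
  rot[15] = $CB1BC11C0C20020
Sorted (with $ < everything):
  sorted[0] = $CB1BC11C0C20020  (last char: '0')
  sorted[1] = 0$CB1BC11C0C2002  (last char: '2')
  sorted[2] = 0020$CB1BC11C0C2  (last char: '2')
  sorted[3] = 020$CB1BC11C0C20  (last char: '0')
  sorted[4] = 0C20020$CB1BC11C  (last char: 'C')
  sorted[5] = 11C0C20020$CB1BC  (last char: 'C')
  sorted[6] = 1BC11C0C20020$CB  (last char: 'B')
  sorted[7] = 1C0C20020$CB1BC1  (last char: '1')
  sorted[8] = 20$CB1BC11C0C200  (last char: '0')
  sorted[9] = 20020$CB1BC11C0C  (last char: 'C')
  sorted[10] = B1BC11C0C20020$C  (last char: 'C')
  sorted[11] = BC11C0C20020$CB1  (last char: '1')
  sorted[12] = C0C20020$CB1BC11  (last char: '1')
  sorted[13] = C11C0C20020$CB1B  (last char: 'B')
  sorted[14] = C20020$CB1BC11C0  (last char: '0')
  sorted[15] = CB1BC11C0C20020$  (last char: '$')
Last column: 0220CCB10CC11B0$
Original string S is at sorted index 15

Answer: 0220CCB10CC11B0$
15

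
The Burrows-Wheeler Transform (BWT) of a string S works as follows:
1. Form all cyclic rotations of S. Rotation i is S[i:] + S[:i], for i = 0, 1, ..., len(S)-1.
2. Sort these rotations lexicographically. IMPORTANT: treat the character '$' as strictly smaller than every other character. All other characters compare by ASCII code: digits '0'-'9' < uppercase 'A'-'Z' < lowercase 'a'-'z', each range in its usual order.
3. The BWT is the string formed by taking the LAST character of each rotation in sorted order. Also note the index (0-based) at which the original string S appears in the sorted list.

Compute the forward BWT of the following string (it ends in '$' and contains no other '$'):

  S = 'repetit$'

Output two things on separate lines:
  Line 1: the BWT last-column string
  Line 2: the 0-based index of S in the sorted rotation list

All 8 rotations (rotation i = S[i:]+S[:i]):
  rot[0] = repetit$
  rot[1] = epetit$r
  rot[2] = petit$re
  rot[3] = etit$rep
  rot[4] = tit$repe
  rot[5] = it$repet
  rot[6] = t$repeti
  rot[7] = $repetit
Sorted (with $ < everything):
  sorted[0] = $repetit  (last char: 't')
  sorted[1] = epetit$r  (last char: 'r')
  sorted[2] = etit$rep  (last char: 'p')
  sorted[3] = it$repet  (last char: 't')
  sorted[4] = petit$re  (last char: 'e')
  sorted[5] = repetit$  (last char: '$')
  sorted[6] = t$repeti  (last char: 'i')
  sorted[7] = tit$repe  (last char: 'e')
Last column: trpte$ie
Original string S is at sorted index 5

Answer: trpte$ie
5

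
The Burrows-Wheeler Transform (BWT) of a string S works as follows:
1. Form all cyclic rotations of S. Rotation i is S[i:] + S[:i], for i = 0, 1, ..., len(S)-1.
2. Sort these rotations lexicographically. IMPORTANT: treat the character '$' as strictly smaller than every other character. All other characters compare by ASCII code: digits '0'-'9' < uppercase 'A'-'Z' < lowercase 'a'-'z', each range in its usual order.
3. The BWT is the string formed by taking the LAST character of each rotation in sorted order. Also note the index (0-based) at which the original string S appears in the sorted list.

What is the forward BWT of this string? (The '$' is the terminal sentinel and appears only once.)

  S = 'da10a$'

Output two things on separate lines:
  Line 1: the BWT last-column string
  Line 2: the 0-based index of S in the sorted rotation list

Answer: a1a0d$
5

Derivation:
All 6 rotations (rotation i = S[i:]+S[:i]):
  rot[0] = da10a$
  rot[1] = a10a$d
  rot[2] = 10a$da
  rot[3] = 0a$da1
  rot[4] = a$da10
  rot[5] = $da10a
Sorted (with $ < everything):
  sorted[0] = $da10a  (last char: 'a')
  sorted[1] = 0a$da1  (last char: '1')
  sorted[2] = 10a$da  (last char: 'a')
  sorted[3] = a$da10  (last char: '0')
  sorted[4] = a10a$d  (last char: 'd')
  sorted[5] = da10a$  (last char: '$')
Last column: a1a0d$
Original string S is at sorted index 5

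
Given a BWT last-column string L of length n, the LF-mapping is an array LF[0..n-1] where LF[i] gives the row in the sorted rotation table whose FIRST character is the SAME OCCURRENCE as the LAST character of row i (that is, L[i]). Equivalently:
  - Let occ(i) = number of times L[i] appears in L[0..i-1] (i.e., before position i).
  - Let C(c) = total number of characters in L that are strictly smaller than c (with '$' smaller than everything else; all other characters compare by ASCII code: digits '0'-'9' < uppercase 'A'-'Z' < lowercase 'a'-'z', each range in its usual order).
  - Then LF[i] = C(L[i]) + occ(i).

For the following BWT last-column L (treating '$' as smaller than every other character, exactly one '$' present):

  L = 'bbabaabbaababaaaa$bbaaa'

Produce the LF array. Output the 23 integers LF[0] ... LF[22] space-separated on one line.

Char counts: '$':1, 'a':13, 'b':9
C (first-col start): C('$')=0, C('a')=1, C('b')=14
L[0]='b': occ=0, LF[0]=C('b')+0=14+0=14
L[1]='b': occ=1, LF[1]=C('b')+1=14+1=15
L[2]='a': occ=0, LF[2]=C('a')+0=1+0=1
L[3]='b': occ=2, LF[3]=C('b')+2=14+2=16
L[4]='a': occ=1, LF[4]=C('a')+1=1+1=2
L[5]='a': occ=2, LF[5]=C('a')+2=1+2=3
L[6]='b': occ=3, LF[6]=C('b')+3=14+3=17
L[7]='b': occ=4, LF[7]=C('b')+4=14+4=18
L[8]='a': occ=3, LF[8]=C('a')+3=1+3=4
L[9]='a': occ=4, LF[9]=C('a')+4=1+4=5
L[10]='b': occ=5, LF[10]=C('b')+5=14+5=19
L[11]='a': occ=5, LF[11]=C('a')+5=1+5=6
L[12]='b': occ=6, LF[12]=C('b')+6=14+6=20
L[13]='a': occ=6, LF[13]=C('a')+6=1+6=7
L[14]='a': occ=7, LF[14]=C('a')+7=1+7=8
L[15]='a': occ=8, LF[15]=C('a')+8=1+8=9
L[16]='a': occ=9, LF[16]=C('a')+9=1+9=10
L[17]='$': occ=0, LF[17]=C('$')+0=0+0=0
L[18]='b': occ=7, LF[18]=C('b')+7=14+7=21
L[19]='b': occ=8, LF[19]=C('b')+8=14+8=22
L[20]='a': occ=10, LF[20]=C('a')+10=1+10=11
L[21]='a': occ=11, LF[21]=C('a')+11=1+11=12
L[22]='a': occ=12, LF[22]=C('a')+12=1+12=13

Answer: 14 15 1 16 2 3 17 18 4 5 19 6 20 7 8 9 10 0 21 22 11 12 13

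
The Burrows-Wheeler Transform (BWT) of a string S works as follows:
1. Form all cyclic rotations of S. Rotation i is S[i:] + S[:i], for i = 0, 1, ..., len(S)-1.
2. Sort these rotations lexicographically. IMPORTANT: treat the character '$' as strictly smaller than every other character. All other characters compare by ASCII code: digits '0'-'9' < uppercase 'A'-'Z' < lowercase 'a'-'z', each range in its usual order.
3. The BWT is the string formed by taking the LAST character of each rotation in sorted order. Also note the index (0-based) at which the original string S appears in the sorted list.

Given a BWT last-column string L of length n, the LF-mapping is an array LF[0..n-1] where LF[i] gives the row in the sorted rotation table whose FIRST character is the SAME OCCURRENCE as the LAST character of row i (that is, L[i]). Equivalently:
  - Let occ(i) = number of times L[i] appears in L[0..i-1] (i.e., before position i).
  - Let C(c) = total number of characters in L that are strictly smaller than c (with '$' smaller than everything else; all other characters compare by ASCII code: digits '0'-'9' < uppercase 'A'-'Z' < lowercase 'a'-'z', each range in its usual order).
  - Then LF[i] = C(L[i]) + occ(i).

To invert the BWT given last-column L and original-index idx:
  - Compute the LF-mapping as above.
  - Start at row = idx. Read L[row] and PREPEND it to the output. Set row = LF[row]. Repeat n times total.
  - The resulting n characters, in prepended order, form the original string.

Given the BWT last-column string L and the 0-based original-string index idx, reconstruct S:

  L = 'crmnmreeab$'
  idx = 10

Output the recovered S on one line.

LF mapping: 3 9 6 8 7 10 4 5 1 2 0
Walk LF starting at row 10, prepending L[row]:
  step 1: row=10, L[10]='$', prepend. Next row=LF[10]=0
  step 2: row=0, L[0]='c', prepend. Next row=LF[0]=3
  step 3: row=3, L[3]='n', prepend. Next row=LF[3]=8
  step 4: row=8, L[8]='a', prepend. Next row=LF[8]=1
  step 5: row=1, L[1]='r', prepend. Next row=LF[1]=9
  step 6: row=9, L[9]='b', prepend. Next row=LF[9]=2
  step 7: row=2, L[2]='m', prepend. Next row=LF[2]=6
  step 8: row=6, L[6]='e', prepend. Next row=LF[6]=4
  step 9: row=4, L[4]='m', prepend. Next row=LF[4]=7
  step 10: row=7, L[7]='e', prepend. Next row=LF[7]=5
  step 11: row=5, L[5]='r', prepend. Next row=LF[5]=10
Reversed output: remembranc$

Answer: remembranc$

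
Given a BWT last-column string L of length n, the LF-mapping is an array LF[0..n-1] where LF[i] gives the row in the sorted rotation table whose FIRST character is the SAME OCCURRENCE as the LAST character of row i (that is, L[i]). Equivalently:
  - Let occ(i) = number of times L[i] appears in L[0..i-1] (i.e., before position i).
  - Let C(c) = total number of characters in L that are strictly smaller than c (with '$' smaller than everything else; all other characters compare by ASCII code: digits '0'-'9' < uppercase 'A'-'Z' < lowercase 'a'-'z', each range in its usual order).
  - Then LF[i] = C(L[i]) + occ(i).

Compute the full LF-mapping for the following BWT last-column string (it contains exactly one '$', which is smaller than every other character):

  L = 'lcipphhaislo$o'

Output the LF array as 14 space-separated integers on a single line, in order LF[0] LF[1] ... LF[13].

Char counts: '$':1, 'a':1, 'c':1, 'h':2, 'i':2, 'l':2, 'o':2, 'p':2, 's':1
C (first-col start): C('$')=0, C('a')=1, C('c')=2, C('h')=3, C('i')=5, C('l')=7, C('o')=9, C('p')=11, C('s')=13
L[0]='l': occ=0, LF[0]=C('l')+0=7+0=7
L[1]='c': occ=0, LF[1]=C('c')+0=2+0=2
L[2]='i': occ=0, LF[2]=C('i')+0=5+0=5
L[3]='p': occ=0, LF[3]=C('p')+0=11+0=11
L[4]='p': occ=1, LF[4]=C('p')+1=11+1=12
L[5]='h': occ=0, LF[5]=C('h')+0=3+0=3
L[6]='h': occ=1, LF[6]=C('h')+1=3+1=4
L[7]='a': occ=0, LF[7]=C('a')+0=1+0=1
L[8]='i': occ=1, LF[8]=C('i')+1=5+1=6
L[9]='s': occ=0, LF[9]=C('s')+0=13+0=13
L[10]='l': occ=1, LF[10]=C('l')+1=7+1=8
L[11]='o': occ=0, LF[11]=C('o')+0=9+0=9
L[12]='$': occ=0, LF[12]=C('$')+0=0+0=0
L[13]='o': occ=1, LF[13]=C('o')+1=9+1=10

Answer: 7 2 5 11 12 3 4 1 6 13 8 9 0 10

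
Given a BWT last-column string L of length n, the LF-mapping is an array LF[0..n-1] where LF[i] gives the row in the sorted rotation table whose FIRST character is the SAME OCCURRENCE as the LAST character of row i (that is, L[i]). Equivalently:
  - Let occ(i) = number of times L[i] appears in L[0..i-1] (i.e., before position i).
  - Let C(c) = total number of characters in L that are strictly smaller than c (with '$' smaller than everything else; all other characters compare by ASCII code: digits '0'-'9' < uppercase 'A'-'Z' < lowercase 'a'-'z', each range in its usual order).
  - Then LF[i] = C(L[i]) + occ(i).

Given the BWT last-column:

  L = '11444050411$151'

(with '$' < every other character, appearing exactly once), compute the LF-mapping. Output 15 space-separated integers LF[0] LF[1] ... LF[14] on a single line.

Answer: 3 4 9 10 11 1 13 2 12 5 6 0 7 14 8

Derivation:
Char counts: '$':1, '0':2, '1':6, '4':4, '5':2
C (first-col start): C('$')=0, C('0')=1, C('1')=3, C('4')=9, C('5')=13
L[0]='1': occ=0, LF[0]=C('1')+0=3+0=3
L[1]='1': occ=1, LF[1]=C('1')+1=3+1=4
L[2]='4': occ=0, LF[2]=C('4')+0=9+0=9
L[3]='4': occ=1, LF[3]=C('4')+1=9+1=10
L[4]='4': occ=2, LF[4]=C('4')+2=9+2=11
L[5]='0': occ=0, LF[5]=C('0')+0=1+0=1
L[6]='5': occ=0, LF[6]=C('5')+0=13+0=13
L[7]='0': occ=1, LF[7]=C('0')+1=1+1=2
L[8]='4': occ=3, LF[8]=C('4')+3=9+3=12
L[9]='1': occ=2, LF[9]=C('1')+2=3+2=5
L[10]='1': occ=3, LF[10]=C('1')+3=3+3=6
L[11]='$': occ=0, LF[11]=C('$')+0=0+0=0
L[12]='1': occ=4, LF[12]=C('1')+4=3+4=7
L[13]='5': occ=1, LF[13]=C('5')+1=13+1=14
L[14]='1': occ=5, LF[14]=C('1')+5=3+5=8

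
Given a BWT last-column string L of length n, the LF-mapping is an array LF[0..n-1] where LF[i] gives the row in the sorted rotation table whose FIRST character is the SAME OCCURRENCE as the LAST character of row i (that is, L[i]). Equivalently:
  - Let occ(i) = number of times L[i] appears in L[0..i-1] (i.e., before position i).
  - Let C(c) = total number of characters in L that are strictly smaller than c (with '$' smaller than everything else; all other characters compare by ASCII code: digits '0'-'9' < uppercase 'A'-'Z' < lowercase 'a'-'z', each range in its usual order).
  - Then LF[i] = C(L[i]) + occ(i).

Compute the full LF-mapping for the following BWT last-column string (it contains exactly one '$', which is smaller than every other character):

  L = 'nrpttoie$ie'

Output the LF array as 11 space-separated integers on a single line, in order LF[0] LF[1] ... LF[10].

Answer: 5 8 7 9 10 6 3 1 0 4 2

Derivation:
Char counts: '$':1, 'e':2, 'i':2, 'n':1, 'o':1, 'p':1, 'r':1, 't':2
C (first-col start): C('$')=0, C('e')=1, C('i')=3, C('n')=5, C('o')=6, C('p')=7, C('r')=8, C('t')=9
L[0]='n': occ=0, LF[0]=C('n')+0=5+0=5
L[1]='r': occ=0, LF[1]=C('r')+0=8+0=8
L[2]='p': occ=0, LF[2]=C('p')+0=7+0=7
L[3]='t': occ=0, LF[3]=C('t')+0=9+0=9
L[4]='t': occ=1, LF[4]=C('t')+1=9+1=10
L[5]='o': occ=0, LF[5]=C('o')+0=6+0=6
L[6]='i': occ=0, LF[6]=C('i')+0=3+0=3
L[7]='e': occ=0, LF[7]=C('e')+0=1+0=1
L[8]='$': occ=0, LF[8]=C('$')+0=0+0=0
L[9]='i': occ=1, LF[9]=C('i')+1=3+1=4
L[10]='e': occ=1, LF[10]=C('e')+1=1+1=2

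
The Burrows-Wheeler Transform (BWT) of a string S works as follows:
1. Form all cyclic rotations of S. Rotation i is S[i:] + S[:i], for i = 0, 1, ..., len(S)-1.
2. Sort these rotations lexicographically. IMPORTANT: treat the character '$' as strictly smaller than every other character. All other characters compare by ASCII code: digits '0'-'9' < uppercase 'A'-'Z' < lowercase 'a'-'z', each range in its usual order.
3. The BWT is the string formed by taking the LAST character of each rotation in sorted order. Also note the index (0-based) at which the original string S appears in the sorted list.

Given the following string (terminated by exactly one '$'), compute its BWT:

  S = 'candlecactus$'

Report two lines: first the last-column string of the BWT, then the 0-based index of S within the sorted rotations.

All 13 rotations (rotation i = S[i:]+S[:i]):
  rot[0] = candlecactus$
  rot[1] = andlecactus$c
  rot[2] = ndlecactus$ca
  rot[3] = dlecactus$can
  rot[4] = lecactus$cand
  rot[5] = ecactus$candl
  rot[6] = cactus$candle
  rot[7] = actus$candlec
  rot[8] = ctus$candleca
  rot[9] = tus$candlecac
  rot[10] = us$candlecact
  rot[11] = s$candlecactu
  rot[12] = $candlecactus
Sorted (with $ < everything):
  sorted[0] = $candlecactus  (last char: 's')
  sorted[1] = actus$candlec  (last char: 'c')
  sorted[2] = andlecactus$c  (last char: 'c')
  sorted[3] = cactus$candle  (last char: 'e')
  sorted[4] = candlecactus$  (last char: '$')
  sorted[5] = ctus$candleca  (last char: 'a')
  sorted[6] = dlecactus$can  (last char: 'n')
  sorted[7] = ecactus$candl  (last char: 'l')
  sorted[8] = lecactus$cand  (last char: 'd')
  sorted[9] = ndlecactus$ca  (last char: 'a')
  sorted[10] = s$candlecactu  (last char: 'u')
  sorted[11] = tus$candlecac  (last char: 'c')
  sorted[12] = us$candlecact  (last char: 't')
Last column: scce$anldauct
Original string S is at sorted index 4

Answer: scce$anldauct
4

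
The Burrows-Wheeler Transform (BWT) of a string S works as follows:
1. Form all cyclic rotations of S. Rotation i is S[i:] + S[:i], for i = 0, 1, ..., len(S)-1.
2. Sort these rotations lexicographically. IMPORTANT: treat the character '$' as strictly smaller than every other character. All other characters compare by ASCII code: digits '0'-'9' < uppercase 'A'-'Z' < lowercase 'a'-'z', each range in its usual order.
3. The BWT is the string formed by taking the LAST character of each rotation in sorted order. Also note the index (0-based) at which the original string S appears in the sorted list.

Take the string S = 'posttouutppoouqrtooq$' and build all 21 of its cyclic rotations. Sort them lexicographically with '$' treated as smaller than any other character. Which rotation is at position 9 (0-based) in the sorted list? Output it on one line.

Answer: ppoouqrtooq$posttouut

Derivation:
All 21 rotations (rotation i = S[i:]+S[:i]):
  rot[0] = posttouutppoouqrtooq$
  rot[1] = osttouutppoouqrtooq$p
  rot[2] = sttouutppoouqrtooq$po
  rot[3] = ttouutppoouqrtooq$pos
  rot[4] = touutppoouqrtooq$post
  rot[5] = ouutppoouqrtooq$postt
  rot[6] = uutppoouqrtooq$postto
  rot[7] = utppoouqrtooq$posttou
  rot[8] = tppoouqrtooq$posttouu
  rot[9] = ppoouqrtooq$posttouut
  rot[10] = poouqrtooq$posttouutp
  rot[11] = oouqrtooq$posttouutpp
  rot[12] = ouqrtooq$posttouutppo
  rot[13] = uqrtooq$posttouutppoo
  rot[14] = qrtooq$posttouutppoou
  rot[15] = rtooq$posttouutppoouq
  rot[16] = tooq$posttouutppoouqr
  rot[17] = ooq$posttouutppoouqrt
  rot[18] = oq$posttouutppoouqrto
  rot[19] = q$posttouutppoouqrtoo
  rot[20] = $posttouutppoouqrtooq
Sorted (with $ < everything):
  sorted[0] = $posttouutppoouqrtooq
  sorted[1] = ooq$posttouutppoouqrt
  sorted[2] = oouqrtooq$posttouutpp
  sorted[3] = oq$posttouutppoouqrto
  sorted[4] = osttouutppoouqrtooq$p
  sorted[5] = ouqrtooq$posttouutppo
  sorted[6] = ouutppoouqrtooq$postt
  sorted[7] = poouqrtooq$posttouutp
  sorted[8] = posttouutppoouqrtooq$
  sorted[9] = ppoouqrtooq$posttouut
  sorted[10] = q$posttouutppoouqrtoo
  sorted[11] = qrtooq$posttouutppoou
  sorted[12] = rtooq$posttouutppoouq
  sorted[13] = sttouutppoouqrtooq$po
  sorted[14] = tooq$posttouutppoouqr
  sorted[15] = touutppoouqrtooq$post
  sorted[16] = tppoouqrtooq$posttouu
  sorted[17] = ttouutppoouqrtooq$pos
  sorted[18] = uqrtooq$posttouutppoo
  sorted[19] = utppoouqrtooq$posttou
  sorted[20] = uutppoouqrtooq$postto
sorted[9] = ppoouqrtooq$posttouut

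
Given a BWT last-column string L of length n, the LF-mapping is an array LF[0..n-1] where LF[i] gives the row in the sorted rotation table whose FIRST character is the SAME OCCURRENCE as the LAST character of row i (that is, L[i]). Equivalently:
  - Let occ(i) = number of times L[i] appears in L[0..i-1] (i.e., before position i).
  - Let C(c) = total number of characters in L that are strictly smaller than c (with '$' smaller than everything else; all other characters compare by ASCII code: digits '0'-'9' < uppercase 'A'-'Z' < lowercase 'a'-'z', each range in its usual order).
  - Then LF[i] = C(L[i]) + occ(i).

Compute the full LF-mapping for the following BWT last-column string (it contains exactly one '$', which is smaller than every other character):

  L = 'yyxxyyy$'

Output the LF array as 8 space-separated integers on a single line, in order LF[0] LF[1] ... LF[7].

Char counts: '$':1, 'x':2, 'y':5
C (first-col start): C('$')=0, C('x')=1, C('y')=3
L[0]='y': occ=0, LF[0]=C('y')+0=3+0=3
L[1]='y': occ=1, LF[1]=C('y')+1=3+1=4
L[2]='x': occ=0, LF[2]=C('x')+0=1+0=1
L[3]='x': occ=1, LF[3]=C('x')+1=1+1=2
L[4]='y': occ=2, LF[4]=C('y')+2=3+2=5
L[5]='y': occ=3, LF[5]=C('y')+3=3+3=6
L[6]='y': occ=4, LF[6]=C('y')+4=3+4=7
L[7]='$': occ=0, LF[7]=C('$')+0=0+0=0

Answer: 3 4 1 2 5 6 7 0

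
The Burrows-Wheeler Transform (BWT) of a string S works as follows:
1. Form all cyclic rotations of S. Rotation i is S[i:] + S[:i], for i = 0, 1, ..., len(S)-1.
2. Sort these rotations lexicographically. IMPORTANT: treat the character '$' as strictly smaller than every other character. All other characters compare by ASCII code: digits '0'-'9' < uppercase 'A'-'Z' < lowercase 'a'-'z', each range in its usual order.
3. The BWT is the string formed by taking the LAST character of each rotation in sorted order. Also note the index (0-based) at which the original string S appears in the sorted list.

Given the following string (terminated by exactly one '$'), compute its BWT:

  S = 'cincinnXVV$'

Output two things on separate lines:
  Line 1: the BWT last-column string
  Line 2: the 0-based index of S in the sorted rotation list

Answer: VVXn$nccnii
4

Derivation:
All 11 rotations (rotation i = S[i:]+S[:i]):
  rot[0] = cincinnXVV$
  rot[1] = incinnXVV$c
  rot[2] = ncinnXVV$ci
  rot[3] = cinnXVV$cin
  rot[4] = innXVV$cinc
  rot[5] = nnXVV$cinci
  rot[6] = nXVV$cincin
  rot[7] = XVV$cincinn
  rot[8] = VV$cincinnX
  rot[9] = V$cincinnXV
  rot[10] = $cincinnXVV
Sorted (with $ < everything):
  sorted[0] = $cincinnXVV  (last char: 'V')
  sorted[1] = V$cincinnXV  (last char: 'V')
  sorted[2] = VV$cincinnX  (last char: 'X')
  sorted[3] = XVV$cincinn  (last char: 'n')
  sorted[4] = cincinnXVV$  (last char: '$')
  sorted[5] = cinnXVV$cin  (last char: 'n')
  sorted[6] = incinnXVV$c  (last char: 'c')
  sorted[7] = innXVV$cinc  (last char: 'c')
  sorted[8] = nXVV$cincin  (last char: 'n')
  sorted[9] = ncinnXVV$ci  (last char: 'i')
  sorted[10] = nnXVV$cinci  (last char: 'i')
Last column: VVXn$nccnii
Original string S is at sorted index 4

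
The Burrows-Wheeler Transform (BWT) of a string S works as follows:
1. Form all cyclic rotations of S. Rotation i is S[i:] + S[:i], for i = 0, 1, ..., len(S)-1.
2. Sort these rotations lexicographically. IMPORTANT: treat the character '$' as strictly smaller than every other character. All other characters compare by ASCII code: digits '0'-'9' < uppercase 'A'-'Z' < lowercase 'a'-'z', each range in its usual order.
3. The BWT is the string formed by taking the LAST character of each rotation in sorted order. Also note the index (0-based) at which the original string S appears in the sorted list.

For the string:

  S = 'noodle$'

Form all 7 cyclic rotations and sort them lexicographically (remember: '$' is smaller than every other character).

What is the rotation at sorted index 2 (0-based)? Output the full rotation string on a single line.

All 7 rotations (rotation i = S[i:]+S[:i]):
  rot[0] = noodle$
  rot[1] = oodle$n
  rot[2] = odle$no
  rot[3] = dle$noo
  rot[4] = le$nood
  rot[5] = e$noodl
  rot[6] = $noodle
Sorted (with $ < everything):
  sorted[0] = $noodle
  sorted[1] = dle$noo
  sorted[2] = e$noodl
  sorted[3] = le$nood
  sorted[4] = noodle$
  sorted[5] = odle$no
  sorted[6] = oodle$n
sorted[2] = e$noodl

Answer: e$noodl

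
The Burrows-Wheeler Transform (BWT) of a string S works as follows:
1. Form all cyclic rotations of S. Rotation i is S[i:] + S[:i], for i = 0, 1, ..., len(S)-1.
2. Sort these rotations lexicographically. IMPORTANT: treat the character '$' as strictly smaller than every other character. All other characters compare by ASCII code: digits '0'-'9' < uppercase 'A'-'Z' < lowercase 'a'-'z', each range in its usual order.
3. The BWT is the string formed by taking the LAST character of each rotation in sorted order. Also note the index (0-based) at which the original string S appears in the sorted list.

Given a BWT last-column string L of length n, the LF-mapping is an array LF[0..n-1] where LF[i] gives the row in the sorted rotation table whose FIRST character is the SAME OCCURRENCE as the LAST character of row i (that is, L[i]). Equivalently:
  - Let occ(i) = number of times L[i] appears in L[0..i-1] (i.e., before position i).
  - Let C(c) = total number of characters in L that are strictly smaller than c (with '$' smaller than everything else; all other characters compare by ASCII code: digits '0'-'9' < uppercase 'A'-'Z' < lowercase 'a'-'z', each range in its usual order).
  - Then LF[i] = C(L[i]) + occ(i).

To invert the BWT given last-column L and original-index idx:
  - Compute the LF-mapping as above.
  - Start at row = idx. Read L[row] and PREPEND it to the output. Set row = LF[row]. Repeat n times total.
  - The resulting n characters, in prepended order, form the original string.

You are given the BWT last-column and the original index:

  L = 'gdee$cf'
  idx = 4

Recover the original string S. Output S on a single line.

Answer: eedcfg$

Derivation:
LF mapping: 6 2 3 4 0 1 5
Walk LF starting at row 4, prepending L[row]:
  step 1: row=4, L[4]='$', prepend. Next row=LF[4]=0
  step 2: row=0, L[0]='g', prepend. Next row=LF[0]=6
  step 3: row=6, L[6]='f', prepend. Next row=LF[6]=5
  step 4: row=5, L[5]='c', prepend. Next row=LF[5]=1
  step 5: row=1, L[1]='d', prepend. Next row=LF[1]=2
  step 6: row=2, L[2]='e', prepend. Next row=LF[2]=3
  step 7: row=3, L[3]='e', prepend. Next row=LF[3]=4
Reversed output: eedcfg$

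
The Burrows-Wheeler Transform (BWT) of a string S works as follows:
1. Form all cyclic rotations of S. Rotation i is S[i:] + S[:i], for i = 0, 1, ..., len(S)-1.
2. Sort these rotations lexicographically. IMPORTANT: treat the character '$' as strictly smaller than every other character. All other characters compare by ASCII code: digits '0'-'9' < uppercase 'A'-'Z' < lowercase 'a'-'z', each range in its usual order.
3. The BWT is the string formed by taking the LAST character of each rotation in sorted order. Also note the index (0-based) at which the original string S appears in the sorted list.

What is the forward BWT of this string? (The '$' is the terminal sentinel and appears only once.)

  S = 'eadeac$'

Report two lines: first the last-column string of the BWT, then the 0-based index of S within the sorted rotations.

All 7 rotations (rotation i = S[i:]+S[:i]):
  rot[0] = eadeac$
  rot[1] = adeac$e
  rot[2] = deac$ea
  rot[3] = eac$ead
  rot[4] = ac$eade
  rot[5] = c$eadea
  rot[6] = $eadeac
Sorted (with $ < everything):
  sorted[0] = $eadeac  (last char: 'c')
  sorted[1] = ac$eade  (last char: 'e')
  sorted[2] = adeac$e  (last char: 'e')
  sorted[3] = c$eadea  (last char: 'a')
  sorted[4] = deac$ea  (last char: 'a')
  sorted[5] = eac$ead  (last char: 'd')
  sorted[6] = eadeac$  (last char: '$')
Last column: ceeaad$
Original string S is at sorted index 6

Answer: ceeaad$
6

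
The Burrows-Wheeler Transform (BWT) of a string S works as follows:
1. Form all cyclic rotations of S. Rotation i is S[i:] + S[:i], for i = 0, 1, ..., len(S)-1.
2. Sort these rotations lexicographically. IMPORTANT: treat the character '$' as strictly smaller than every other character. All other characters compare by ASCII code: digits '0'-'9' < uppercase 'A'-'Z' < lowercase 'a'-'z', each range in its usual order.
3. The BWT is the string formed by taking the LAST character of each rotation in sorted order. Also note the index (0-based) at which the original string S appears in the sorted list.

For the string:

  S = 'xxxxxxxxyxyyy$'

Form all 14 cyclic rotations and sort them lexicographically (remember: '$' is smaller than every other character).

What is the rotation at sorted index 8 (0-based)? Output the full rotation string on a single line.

Answer: xyxyyy$xxxxxxx

Derivation:
All 14 rotations (rotation i = S[i:]+S[:i]):
  rot[0] = xxxxxxxxyxyyy$
  rot[1] = xxxxxxxyxyyy$x
  rot[2] = xxxxxxyxyyy$xx
  rot[3] = xxxxxyxyyy$xxx
  rot[4] = xxxxyxyyy$xxxx
  rot[5] = xxxyxyyy$xxxxx
  rot[6] = xxyxyyy$xxxxxx
  rot[7] = xyxyyy$xxxxxxx
  rot[8] = yxyyy$xxxxxxxx
  rot[9] = xyyy$xxxxxxxxy
  rot[10] = yyy$xxxxxxxxyx
  rot[11] = yy$xxxxxxxxyxy
  rot[12] = y$xxxxxxxxyxyy
  rot[13] = $xxxxxxxxyxyyy
Sorted (with $ < everything):
  sorted[0] = $xxxxxxxxyxyyy
  sorted[1] = xxxxxxxxyxyyy$
  sorted[2] = xxxxxxxyxyyy$x
  sorted[3] = xxxxxxyxyyy$xx
  sorted[4] = xxxxxyxyyy$xxx
  sorted[5] = xxxxyxyyy$xxxx
  sorted[6] = xxxyxyyy$xxxxx
  sorted[7] = xxyxyyy$xxxxxx
  sorted[8] = xyxyyy$xxxxxxx
  sorted[9] = xyyy$xxxxxxxxy
  sorted[10] = y$xxxxxxxxyxyy
  sorted[11] = yxyyy$xxxxxxxx
  sorted[12] = yy$xxxxxxxxyxy
  sorted[13] = yyy$xxxxxxxxyx
sorted[8] = xyxyyy$xxxxxxx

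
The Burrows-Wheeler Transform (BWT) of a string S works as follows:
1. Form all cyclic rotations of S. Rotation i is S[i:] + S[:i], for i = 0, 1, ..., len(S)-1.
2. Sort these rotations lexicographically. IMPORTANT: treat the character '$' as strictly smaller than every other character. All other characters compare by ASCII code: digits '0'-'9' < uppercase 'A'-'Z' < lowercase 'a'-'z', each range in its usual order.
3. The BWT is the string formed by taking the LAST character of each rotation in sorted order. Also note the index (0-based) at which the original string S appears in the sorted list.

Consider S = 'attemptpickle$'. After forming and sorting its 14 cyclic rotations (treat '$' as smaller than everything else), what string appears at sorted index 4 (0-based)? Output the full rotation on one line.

All 14 rotations (rotation i = S[i:]+S[:i]):
  rot[0] = attemptpickle$
  rot[1] = ttemptpickle$a
  rot[2] = temptpickle$at
  rot[3] = emptpickle$att
  rot[4] = mptpickle$atte
  rot[5] = ptpickle$attem
  rot[6] = tpickle$attemp
  rot[7] = pickle$attempt
  rot[8] = ickle$attemptp
  rot[9] = ckle$attemptpi
  rot[10] = kle$attemptpic
  rot[11] = le$attemptpick
  rot[12] = e$attemptpickl
  rot[13] = $attemptpickle
Sorted (with $ < everything):
  sorted[0] = $attemptpickle
  sorted[1] = attemptpickle$
  sorted[2] = ckle$attemptpi
  sorted[3] = e$attemptpickl
  sorted[4] = emptpickle$att
  sorted[5] = ickle$attemptp
  sorted[6] = kle$attemptpic
  sorted[7] = le$attemptpick
  sorted[8] = mptpickle$atte
  sorted[9] = pickle$attempt
  sorted[10] = ptpickle$attem
  sorted[11] = temptpickle$at
  sorted[12] = tpickle$attemp
  sorted[13] = ttemptpickle$a
sorted[4] = emptpickle$att

Answer: emptpickle$att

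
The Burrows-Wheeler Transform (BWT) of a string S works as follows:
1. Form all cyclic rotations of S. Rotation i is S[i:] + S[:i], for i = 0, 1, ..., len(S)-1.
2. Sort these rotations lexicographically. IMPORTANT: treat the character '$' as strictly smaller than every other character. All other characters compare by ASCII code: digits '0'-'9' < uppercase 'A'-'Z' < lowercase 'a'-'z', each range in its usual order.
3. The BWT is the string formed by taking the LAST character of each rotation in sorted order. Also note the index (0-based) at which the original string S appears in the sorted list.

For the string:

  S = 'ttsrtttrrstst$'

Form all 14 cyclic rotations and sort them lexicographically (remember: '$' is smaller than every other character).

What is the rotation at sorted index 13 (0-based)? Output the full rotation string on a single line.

All 14 rotations (rotation i = S[i:]+S[:i]):
  rot[0] = ttsrtttrrstst$
  rot[1] = tsrtttrrstst$t
  rot[2] = srtttrrstst$tt
  rot[3] = rtttrrstst$tts
  rot[4] = tttrrstst$ttsr
  rot[5] = ttrrstst$ttsrt
  rot[6] = trrstst$ttsrtt
  rot[7] = rrstst$ttsrttt
  rot[8] = rstst$ttsrtttr
  rot[9] = stst$ttsrtttrr
  rot[10] = tst$ttsrtttrrs
  rot[11] = st$ttsrtttrrst
  rot[12] = t$ttsrtttrrsts
  rot[13] = $ttsrtttrrstst
Sorted (with $ < everything):
  sorted[0] = $ttsrtttrrstst
  sorted[1] = rrstst$ttsrttt
  sorted[2] = rstst$ttsrtttr
  sorted[3] = rtttrrstst$tts
  sorted[4] = srtttrrstst$tt
  sorted[5] = st$ttsrtttrrst
  sorted[6] = stst$ttsrtttrr
  sorted[7] = t$ttsrtttrrsts
  sorted[8] = trrstst$ttsrtt
  sorted[9] = tsrtttrrstst$t
  sorted[10] = tst$ttsrtttrrs
  sorted[11] = ttrrstst$ttsrt
  sorted[12] = ttsrtttrrstst$
  sorted[13] = tttrrstst$ttsr
sorted[13] = tttrrstst$ttsr

Answer: tttrrstst$ttsr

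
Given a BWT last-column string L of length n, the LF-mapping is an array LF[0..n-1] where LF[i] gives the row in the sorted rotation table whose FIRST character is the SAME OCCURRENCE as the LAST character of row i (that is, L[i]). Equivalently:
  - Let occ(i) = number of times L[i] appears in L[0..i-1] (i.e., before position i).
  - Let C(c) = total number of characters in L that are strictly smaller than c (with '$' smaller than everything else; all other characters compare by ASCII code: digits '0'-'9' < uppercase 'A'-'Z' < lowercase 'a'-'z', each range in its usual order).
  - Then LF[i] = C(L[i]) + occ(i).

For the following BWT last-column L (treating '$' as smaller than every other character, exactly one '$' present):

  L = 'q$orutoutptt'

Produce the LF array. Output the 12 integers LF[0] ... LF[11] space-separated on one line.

Answer: 4 0 1 5 10 6 2 11 7 3 8 9

Derivation:
Char counts: '$':1, 'o':2, 'p':1, 'q':1, 'r':1, 't':4, 'u':2
C (first-col start): C('$')=0, C('o')=1, C('p')=3, C('q')=4, C('r')=5, C('t')=6, C('u')=10
L[0]='q': occ=0, LF[0]=C('q')+0=4+0=4
L[1]='$': occ=0, LF[1]=C('$')+0=0+0=0
L[2]='o': occ=0, LF[2]=C('o')+0=1+0=1
L[3]='r': occ=0, LF[3]=C('r')+0=5+0=5
L[4]='u': occ=0, LF[4]=C('u')+0=10+0=10
L[5]='t': occ=0, LF[5]=C('t')+0=6+0=6
L[6]='o': occ=1, LF[6]=C('o')+1=1+1=2
L[7]='u': occ=1, LF[7]=C('u')+1=10+1=11
L[8]='t': occ=1, LF[8]=C('t')+1=6+1=7
L[9]='p': occ=0, LF[9]=C('p')+0=3+0=3
L[10]='t': occ=2, LF[10]=C('t')+2=6+2=8
L[11]='t': occ=3, LF[11]=C('t')+3=6+3=9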